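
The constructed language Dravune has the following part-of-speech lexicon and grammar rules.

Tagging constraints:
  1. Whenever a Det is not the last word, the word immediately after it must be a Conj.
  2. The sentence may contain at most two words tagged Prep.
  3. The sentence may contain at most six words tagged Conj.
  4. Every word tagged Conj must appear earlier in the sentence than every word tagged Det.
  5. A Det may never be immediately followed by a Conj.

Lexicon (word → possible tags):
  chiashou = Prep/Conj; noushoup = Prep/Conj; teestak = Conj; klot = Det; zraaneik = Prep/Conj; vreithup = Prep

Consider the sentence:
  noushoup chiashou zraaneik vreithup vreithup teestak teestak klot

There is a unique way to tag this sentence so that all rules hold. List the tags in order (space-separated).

Conj Conj Conj Prep Prep Conj Conj Det

Candidates per position — 1:noushoup {Prep,Conj}; 2:chiashou {Prep,Conj}; 3:zraaneik {Prep,Conj}; 4:vreithup {Prep}; 5:vreithup {Prep}; 6:teestak {Conj}; 7:teestak {Conj}; 8:klot {Det}.
If word 1 were Prep, no tagging could satisfy rule 2; so word 1 is Conj.
If word 2 were Prep, no tagging could satisfy rule 2; so word 2 is Conj.
If word 3 were Prep, no tagging could satisfy rule 2; so word 3 is Conj.
That leaves exactly one tagging: Conj Conj Conj Prep Prep Conj Conj Det.
Check: rule 1 satisfied; rule 2 satisfied; rule 3 satisfied; rule 4 satisfied; rule 5 satisfied.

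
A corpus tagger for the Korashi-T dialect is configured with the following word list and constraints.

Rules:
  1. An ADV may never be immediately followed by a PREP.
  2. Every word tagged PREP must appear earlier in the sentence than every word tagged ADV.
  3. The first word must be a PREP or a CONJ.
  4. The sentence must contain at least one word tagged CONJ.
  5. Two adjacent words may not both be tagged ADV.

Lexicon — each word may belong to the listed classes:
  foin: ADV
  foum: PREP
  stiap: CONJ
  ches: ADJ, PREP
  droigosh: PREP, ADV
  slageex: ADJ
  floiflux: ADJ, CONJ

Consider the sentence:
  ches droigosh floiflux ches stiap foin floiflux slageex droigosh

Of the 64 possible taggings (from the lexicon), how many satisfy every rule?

12

Candidates per position — 1:ches {ADJ,PREP}; 2:droigosh {PREP,ADV}; 3:floiflux {ADJ,CONJ}; 4:ches {ADJ,PREP}; 5:stiap {CONJ}; 6:foin {ADV}; 7:floiflux {ADJ,CONJ}; 8:slageex {ADJ}; 9:droigosh {PREP,ADV}.
There are 64 candidate sequences in total.
Checking each against the rules leaves 12 sequences.
Count = 12.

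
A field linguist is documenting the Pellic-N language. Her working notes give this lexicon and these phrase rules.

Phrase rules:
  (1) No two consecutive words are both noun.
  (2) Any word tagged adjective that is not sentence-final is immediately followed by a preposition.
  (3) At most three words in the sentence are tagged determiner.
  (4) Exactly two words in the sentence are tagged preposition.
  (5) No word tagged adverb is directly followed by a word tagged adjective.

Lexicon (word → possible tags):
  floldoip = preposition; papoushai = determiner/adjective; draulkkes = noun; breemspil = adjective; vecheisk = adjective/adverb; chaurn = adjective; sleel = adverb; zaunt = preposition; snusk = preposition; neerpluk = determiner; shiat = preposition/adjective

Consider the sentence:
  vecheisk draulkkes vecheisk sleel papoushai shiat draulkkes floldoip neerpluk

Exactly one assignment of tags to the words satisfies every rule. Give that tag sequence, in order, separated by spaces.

Candidates per position — 1:vecheisk {adjective,adverb}; 2:draulkkes {noun}; 3:vecheisk {adjective,adverb}; 4:sleel {adverb}; 5:papoushai {determiner,adjective}; 6:shiat {preposition,adjective}; 7:draulkkes {noun}; 8:floldoip {preposition}; 9:neerpluk {determiner}.
Word 1 cannot be adjective — rule 2 would then fail for every completion. It is adverb.
Word 3 cannot be adjective — rule 2 would then fail for every completion. It is adverb.
Word 5 cannot be adjective — rule 5 would then fail for every completion. It is determiner.
Word 6 cannot be adjective — rule 2 would then fail for every completion. It is preposition.
The only consistent sequence is: adverb noun adverb adverb determiner preposition noun preposition determiner.
Rule-by-rule: rule 1 ✓; rule 2 ✓; rule 3 ✓; rule 4 ✓; rule 5 ✓.

adverb noun adverb adverb determiner preposition noun preposition determiner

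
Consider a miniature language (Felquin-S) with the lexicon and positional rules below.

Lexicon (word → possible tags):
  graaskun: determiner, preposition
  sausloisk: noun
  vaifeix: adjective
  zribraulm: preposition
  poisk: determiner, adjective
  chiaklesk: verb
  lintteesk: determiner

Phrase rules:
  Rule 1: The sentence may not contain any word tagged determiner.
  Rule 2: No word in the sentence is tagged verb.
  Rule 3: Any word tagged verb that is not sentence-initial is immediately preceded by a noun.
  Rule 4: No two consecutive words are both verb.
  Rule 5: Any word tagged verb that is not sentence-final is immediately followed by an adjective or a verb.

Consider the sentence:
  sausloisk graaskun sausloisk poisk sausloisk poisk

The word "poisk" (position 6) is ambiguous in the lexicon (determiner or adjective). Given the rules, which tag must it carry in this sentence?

Candidates per position — 1:sausloisk {noun}; 2:graaskun {determiner,preposition}; 3:sausloisk {noun}; 4:poisk {determiner,adjective}; 5:sausloisk {noun}; 6:poisk {determiner,adjective}.
Position 2: tagging it determiner would leave rule 1 unsatisfiable, so it must be preposition.
Position 4: tagging it determiner would leave rule 1 unsatisfiable, so it must be adjective.
Position 6: tagging it determiner would leave rule 1 unsatisfiable, so it must be adjective.
The unique satisfying tagging is: noun preposition noun adjective noun adjective.
Verifying each rule — rule 1 ✓; rule 2 ✓; rule 3 ✓; rule 4 ✓; rule 5 ✓.

adjective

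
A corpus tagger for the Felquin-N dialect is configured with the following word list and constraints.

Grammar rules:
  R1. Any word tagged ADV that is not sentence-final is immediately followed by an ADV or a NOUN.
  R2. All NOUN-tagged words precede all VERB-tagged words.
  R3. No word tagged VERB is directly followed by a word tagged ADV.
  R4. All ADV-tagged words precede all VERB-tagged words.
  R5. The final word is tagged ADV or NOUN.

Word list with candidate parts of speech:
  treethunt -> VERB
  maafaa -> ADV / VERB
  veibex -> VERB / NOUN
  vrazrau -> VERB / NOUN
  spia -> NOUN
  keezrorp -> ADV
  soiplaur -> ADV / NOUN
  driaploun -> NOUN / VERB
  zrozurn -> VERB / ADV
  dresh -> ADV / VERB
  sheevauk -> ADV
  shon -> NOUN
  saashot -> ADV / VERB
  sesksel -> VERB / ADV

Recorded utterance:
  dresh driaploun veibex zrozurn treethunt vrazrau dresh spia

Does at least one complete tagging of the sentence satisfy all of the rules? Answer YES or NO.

NO

Candidates per position — 1:dresh {ADV,VERB}; 2:driaploun {NOUN,VERB}; 3:veibex {VERB,NOUN}; 4:zrozurn {VERB,ADV}; 5:treethunt {VERB}; 6:vrazrau {VERB,NOUN}; 7:dresh {ADV,VERB}; 8:spia {NOUN}.
Rule 2 cannot be satisfied by any choice of tags from the lexicon.
So there is no consistent tagging.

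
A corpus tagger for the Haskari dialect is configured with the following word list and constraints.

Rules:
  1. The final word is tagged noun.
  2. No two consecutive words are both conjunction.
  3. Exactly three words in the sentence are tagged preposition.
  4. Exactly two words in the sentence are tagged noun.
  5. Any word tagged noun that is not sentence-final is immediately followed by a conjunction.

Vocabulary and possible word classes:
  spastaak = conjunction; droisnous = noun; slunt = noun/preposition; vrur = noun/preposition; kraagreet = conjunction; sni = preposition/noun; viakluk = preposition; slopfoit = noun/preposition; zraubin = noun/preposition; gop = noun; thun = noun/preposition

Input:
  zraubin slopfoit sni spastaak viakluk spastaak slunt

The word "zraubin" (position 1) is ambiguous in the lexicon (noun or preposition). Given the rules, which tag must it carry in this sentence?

Candidates per position — 1:zraubin {noun,preposition}; 2:slopfoit {noun,preposition}; 3:sni {preposition,noun}; 4:spastaak {conjunction}; 5:viakluk {preposition}; 6:spastaak {conjunction}; 7:slunt {noun,preposition}.
Position 1: noun is ruled out by rule 5; that leaves preposition.
Position 2: noun is ruled out by rule 5; that leaves preposition.
Position 3: preposition is ruled out by rule 3; that leaves noun.
Position 7: preposition is ruled out by rule 1; that leaves noun.
The unique satisfying tagging is: preposition preposition noun conjunction preposition conjunction noun.
Rule-by-rule: rule 1 holds; rule 2 holds; rule 3 holds; rule 4 holds; rule 5 holds.

preposition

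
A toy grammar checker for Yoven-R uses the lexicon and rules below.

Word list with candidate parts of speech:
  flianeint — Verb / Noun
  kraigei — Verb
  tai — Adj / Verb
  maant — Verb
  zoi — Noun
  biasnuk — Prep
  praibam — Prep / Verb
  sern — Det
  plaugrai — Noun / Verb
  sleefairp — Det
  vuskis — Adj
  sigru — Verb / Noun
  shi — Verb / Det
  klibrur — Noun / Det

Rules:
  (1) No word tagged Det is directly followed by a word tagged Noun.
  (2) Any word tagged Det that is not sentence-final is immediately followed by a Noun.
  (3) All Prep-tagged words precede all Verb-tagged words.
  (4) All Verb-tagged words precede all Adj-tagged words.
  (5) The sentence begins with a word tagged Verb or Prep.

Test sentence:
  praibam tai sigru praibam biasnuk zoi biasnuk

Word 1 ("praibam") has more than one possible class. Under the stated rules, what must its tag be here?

Candidates per position — 1:praibam {Prep,Verb}; 2:tai {Adj,Verb}; 3:sigru {Verb,Noun}; 4:praibam {Prep,Verb}; 5:biasnuk {Prep}; 6:zoi {Noun}; 7:biasnuk {Prep}.
If word 1 were Verb, no tagging could satisfy rule 3; so word 1 is Prep.
If word 2 were Verb, no tagging could satisfy rule 3; so word 2 is Adj.
If word 3 were Verb, no tagging could satisfy rule 3; so word 3 is Noun.
If word 4 were Verb, no tagging could satisfy rule 3; so word 4 is Prep.
So the tagging must be: Prep Adj Noun Prep Prep Noun Prep.
Rule-by-rule: rule 1 ✓; rule 2 ✓; rule 3 ✓; rule 4 ✓; rule 5 ✓.

Prep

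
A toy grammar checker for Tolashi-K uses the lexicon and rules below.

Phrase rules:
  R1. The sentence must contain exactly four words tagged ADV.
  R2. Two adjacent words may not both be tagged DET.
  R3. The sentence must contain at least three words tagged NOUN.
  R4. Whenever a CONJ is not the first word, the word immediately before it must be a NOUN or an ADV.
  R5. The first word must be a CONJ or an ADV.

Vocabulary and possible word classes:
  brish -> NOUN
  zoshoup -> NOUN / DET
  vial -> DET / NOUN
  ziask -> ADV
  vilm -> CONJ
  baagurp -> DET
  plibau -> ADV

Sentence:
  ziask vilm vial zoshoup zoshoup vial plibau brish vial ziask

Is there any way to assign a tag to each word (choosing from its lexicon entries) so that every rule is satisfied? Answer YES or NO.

Candidates per position — 1:ziask {ADV}; 2:vilm {CONJ}; 3:vial {DET,NOUN}; 4:zoshoup {NOUN,DET}; 5:zoshoup {NOUN,DET}; 6:vial {DET,NOUN}; 7:plibau {ADV}; 8:brish {NOUN}; 9:vial {DET,NOUN}; 10:ziask {ADV}.
Rule 1 cannot be satisfied by any choice of tags from the lexicon.
So there is no consistent tagging.

NO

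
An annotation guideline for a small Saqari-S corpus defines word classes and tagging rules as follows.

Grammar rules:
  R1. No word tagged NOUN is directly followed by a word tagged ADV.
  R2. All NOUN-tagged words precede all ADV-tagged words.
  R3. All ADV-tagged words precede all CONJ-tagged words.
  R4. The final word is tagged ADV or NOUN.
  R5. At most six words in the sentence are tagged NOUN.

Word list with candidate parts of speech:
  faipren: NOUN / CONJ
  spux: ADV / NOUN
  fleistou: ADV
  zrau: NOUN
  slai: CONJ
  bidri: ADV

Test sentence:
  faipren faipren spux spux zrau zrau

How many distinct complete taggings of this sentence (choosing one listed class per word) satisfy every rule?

4

Candidates per position — 1:faipren {NOUN,CONJ}; 2:faipren {NOUN,CONJ}; 3:spux {ADV,NOUN}; 4:spux {ADV,NOUN}; 5:zrau {NOUN}; 6:zrau {NOUN}.
There are 16 candidate sequences in total.
The sequences that satisfy every rule: NOUN NOUN NOUN NOUN NOUN NOUN; NOUN CONJ NOUN NOUN NOUN NOUN; CONJ NOUN NOUN NOUN NOUN NOUN; CONJ CONJ NOUN NOUN NOUN NOUN.
Count = 4.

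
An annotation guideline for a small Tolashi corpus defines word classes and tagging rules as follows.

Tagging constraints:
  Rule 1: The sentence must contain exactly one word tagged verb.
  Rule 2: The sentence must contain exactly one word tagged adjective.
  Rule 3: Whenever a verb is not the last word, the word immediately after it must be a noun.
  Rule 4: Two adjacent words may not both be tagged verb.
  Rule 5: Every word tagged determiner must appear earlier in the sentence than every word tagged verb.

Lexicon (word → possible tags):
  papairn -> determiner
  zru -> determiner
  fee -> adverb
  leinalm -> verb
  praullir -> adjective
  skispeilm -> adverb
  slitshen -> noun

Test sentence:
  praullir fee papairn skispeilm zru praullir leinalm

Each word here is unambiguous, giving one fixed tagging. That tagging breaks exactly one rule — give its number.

Fixed tagging: adjective adverb determiner adverb determiner adjective verb.
Applying the rules: R1 holds, R2 violated, R3 holds, R4 holds, R5 holds.
Only rule 2 fails.

2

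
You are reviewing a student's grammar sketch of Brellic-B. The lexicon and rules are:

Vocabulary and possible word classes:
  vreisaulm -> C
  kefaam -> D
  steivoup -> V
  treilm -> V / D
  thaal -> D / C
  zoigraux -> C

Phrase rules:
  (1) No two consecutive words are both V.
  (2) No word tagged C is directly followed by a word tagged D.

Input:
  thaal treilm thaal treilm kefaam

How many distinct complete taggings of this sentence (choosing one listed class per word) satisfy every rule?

Candidates per position — 1:thaal {D,C}; 2:treilm {V,D}; 3:thaal {D,C}; 4:treilm {V,D}; 5:kefaam {D}.
There are 16 candidate sequences in total.
Checking each against the rules leaves 9 sequences.
Count = 9.

9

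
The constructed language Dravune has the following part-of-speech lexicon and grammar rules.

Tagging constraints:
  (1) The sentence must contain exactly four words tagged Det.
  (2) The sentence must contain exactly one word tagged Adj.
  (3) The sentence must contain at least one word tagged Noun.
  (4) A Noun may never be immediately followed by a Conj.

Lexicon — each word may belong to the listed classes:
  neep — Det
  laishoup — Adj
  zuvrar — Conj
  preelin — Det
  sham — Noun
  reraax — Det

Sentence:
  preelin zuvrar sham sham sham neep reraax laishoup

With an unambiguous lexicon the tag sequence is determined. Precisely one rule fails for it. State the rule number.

Fixed tagging: Det Conj Noun Noun Noun Det Det Adj.
Rule check: R1 ✗, R2 ✓, R3 ✓, R4 ✓.
Only rule 1 fails.

1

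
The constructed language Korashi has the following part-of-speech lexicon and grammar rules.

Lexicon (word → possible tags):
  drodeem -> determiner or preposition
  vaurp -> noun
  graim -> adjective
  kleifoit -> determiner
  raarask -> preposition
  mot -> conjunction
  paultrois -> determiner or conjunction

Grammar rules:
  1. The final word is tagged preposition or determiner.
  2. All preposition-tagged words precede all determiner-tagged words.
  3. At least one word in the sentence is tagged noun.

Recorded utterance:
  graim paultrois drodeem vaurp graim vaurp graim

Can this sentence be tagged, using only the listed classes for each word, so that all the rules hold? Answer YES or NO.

Candidates per position — 1:graim {adjective}; 2:paultrois {determiner,conjunction}; 3:drodeem {determiner,preposition}; 4:vaurp {noun}; 5:graim {adjective}; 6:vaurp {noun}; 7:graim {adjective}.
Rule 1 cannot be satisfied by any choice of tags from the lexicon.
So there is no consistent tagging.

NO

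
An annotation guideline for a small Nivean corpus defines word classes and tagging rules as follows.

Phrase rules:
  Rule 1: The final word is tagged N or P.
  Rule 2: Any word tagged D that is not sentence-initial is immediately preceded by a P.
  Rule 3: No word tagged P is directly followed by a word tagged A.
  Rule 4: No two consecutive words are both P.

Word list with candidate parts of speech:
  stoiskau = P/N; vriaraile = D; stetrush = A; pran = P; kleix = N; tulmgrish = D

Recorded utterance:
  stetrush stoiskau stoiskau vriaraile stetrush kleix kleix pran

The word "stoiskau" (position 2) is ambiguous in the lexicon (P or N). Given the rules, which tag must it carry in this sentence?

Candidates per position — 1:stetrush {A}; 2:stoiskau {P,N}; 3:stoiskau {P,N}; 4:vriaraile {D}; 5:stetrush {A}; 6:kleix {N}; 7:kleix {N}; 8:pran {P}.
At position 3, choosing N makes rule 2 impossible to satisfy; hence P.
At position 2, choosing P makes rule 4 impossible to satisfy; hence N.
The unique satisfying tagging is: A N P D A N N P.
Rule-by-rule: rule 1 ✓; rule 2 ✓; rule 3 ✓; rule 4 ✓.

N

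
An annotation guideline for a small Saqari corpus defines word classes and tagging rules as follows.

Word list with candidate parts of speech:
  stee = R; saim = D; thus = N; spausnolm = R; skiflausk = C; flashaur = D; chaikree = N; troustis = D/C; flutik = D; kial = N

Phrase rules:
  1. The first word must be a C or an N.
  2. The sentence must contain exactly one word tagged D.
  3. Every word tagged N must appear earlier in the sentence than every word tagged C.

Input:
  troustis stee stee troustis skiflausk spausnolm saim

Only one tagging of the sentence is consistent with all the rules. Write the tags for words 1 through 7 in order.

C R R C C R D

Candidates per position — 1:troustis {D,C}; 2:stee {R}; 3:stee {R}; 4:troustis {D,C}; 5:skiflausk {C}; 6:spausnolm {R}; 7:saim {D}.
At position 1, choosing D makes rule 1 impossible to satisfy; hence C.
At position 4, choosing D makes rule 2 impossible to satisfy; hence C.
That leaves exactly one tagging: C R R C C R D.
Check: rule 1 ok; rule 2 ok; rule 3 ok.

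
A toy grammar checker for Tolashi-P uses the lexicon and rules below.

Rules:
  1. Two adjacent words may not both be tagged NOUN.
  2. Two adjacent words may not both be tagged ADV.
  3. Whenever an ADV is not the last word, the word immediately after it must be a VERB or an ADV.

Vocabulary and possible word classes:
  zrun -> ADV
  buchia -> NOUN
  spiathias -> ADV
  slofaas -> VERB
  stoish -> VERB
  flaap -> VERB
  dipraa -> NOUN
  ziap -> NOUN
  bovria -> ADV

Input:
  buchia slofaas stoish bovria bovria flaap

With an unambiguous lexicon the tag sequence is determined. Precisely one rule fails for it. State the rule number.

Fixed tagging: NOUN VERB VERB ADV ADV VERB.
Applying the rules: R1 ok, R2 fails, R3 ok.
Only rule 2 fails.

2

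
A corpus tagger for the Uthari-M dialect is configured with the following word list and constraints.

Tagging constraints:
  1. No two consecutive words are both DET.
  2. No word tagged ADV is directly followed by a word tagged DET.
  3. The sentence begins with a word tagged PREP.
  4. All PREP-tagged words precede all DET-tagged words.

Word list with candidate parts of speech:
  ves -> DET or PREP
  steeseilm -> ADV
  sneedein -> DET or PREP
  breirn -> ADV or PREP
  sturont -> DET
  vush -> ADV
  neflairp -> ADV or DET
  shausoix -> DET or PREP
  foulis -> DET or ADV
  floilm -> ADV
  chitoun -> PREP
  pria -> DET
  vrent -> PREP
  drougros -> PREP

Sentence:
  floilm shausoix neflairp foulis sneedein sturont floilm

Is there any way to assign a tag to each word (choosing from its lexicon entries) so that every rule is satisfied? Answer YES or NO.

NO

Candidates per position — 1:floilm {ADV}; 2:shausoix {DET,PREP}; 3:neflairp {ADV,DET}; 4:foulis {DET,ADV}; 5:sneedein {DET,PREP}; 6:sturont {DET}; 7:floilm {ADV}.
Rule 3 cannot be satisfied by any choice of tags from the lexicon.
So there is no consistent tagging.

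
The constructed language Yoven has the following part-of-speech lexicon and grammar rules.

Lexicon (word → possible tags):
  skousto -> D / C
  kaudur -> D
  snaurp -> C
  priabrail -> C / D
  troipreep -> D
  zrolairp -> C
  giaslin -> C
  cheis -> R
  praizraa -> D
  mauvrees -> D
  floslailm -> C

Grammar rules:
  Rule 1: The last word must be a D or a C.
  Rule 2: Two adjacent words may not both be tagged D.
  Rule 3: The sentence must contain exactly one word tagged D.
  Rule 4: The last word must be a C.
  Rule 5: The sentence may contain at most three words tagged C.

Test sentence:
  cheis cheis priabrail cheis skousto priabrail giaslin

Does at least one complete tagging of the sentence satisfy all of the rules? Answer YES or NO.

YES

Candidates per position — 1:cheis {R}; 2:cheis {R}; 3:priabrail {C,D}; 4:cheis {R}; 5:skousto {D,C}; 6:priabrail {C,D}; 7:giaslin {C}.
One satisfying assignment: R R C R D C C.
Verifying each rule — rule 1 ✓; rule 2 ✓; rule 3 ✓; rule 4 ✓; rule 5 ✓.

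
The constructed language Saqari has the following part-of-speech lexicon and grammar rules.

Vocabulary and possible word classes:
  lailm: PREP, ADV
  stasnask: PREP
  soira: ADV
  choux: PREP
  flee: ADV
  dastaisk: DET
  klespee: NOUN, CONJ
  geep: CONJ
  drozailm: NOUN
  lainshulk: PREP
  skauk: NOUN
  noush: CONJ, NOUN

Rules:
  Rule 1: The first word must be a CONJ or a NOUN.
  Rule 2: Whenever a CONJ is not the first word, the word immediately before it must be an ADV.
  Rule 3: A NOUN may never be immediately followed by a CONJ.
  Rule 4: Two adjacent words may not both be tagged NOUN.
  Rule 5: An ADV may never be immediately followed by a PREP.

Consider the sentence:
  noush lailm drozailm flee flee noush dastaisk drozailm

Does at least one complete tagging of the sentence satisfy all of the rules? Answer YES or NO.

Candidates per position — 1:noush {CONJ,NOUN}; 2:lailm {PREP,ADV}; 3:drozailm {NOUN}; 4:flee {ADV}; 5:flee {ADV}; 6:noush {CONJ,NOUN}; 7:dastaisk {DET}; 8:drozailm {NOUN}.
One satisfying assignment: NOUN ADV NOUN ADV ADV CONJ DET NOUN.
Verifying each rule — rule 1 holds; rule 2 holds; rule 3 holds; rule 4 holds; rule 5 holds.

YES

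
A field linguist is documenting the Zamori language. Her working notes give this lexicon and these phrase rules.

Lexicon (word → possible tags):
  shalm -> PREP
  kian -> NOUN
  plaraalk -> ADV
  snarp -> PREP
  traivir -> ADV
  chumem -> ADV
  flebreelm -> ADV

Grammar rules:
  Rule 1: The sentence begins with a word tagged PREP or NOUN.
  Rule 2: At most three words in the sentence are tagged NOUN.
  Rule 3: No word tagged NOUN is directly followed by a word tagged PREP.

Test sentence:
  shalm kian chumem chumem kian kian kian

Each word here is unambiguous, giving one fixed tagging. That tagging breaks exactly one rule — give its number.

Fixed tagging: PREP NOUN ADV ADV NOUN NOUN NOUN.
Rule check: R1 ok, R2 fails, R3 ok.
Only rule 2 fails.

2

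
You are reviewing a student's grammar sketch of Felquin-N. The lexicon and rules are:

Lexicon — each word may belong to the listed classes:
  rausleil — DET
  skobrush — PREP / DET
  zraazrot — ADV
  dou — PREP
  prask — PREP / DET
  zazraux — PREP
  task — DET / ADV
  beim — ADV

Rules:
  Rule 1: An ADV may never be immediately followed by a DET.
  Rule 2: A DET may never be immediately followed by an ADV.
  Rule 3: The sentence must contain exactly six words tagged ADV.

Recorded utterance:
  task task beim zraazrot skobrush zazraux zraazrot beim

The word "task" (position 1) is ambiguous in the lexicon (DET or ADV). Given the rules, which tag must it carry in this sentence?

Candidates per position — 1:task {DET,ADV}; 2:task {DET,ADV}; 3:beim {ADV}; 4:zraazrot {ADV}; 5:skobrush {PREP,DET}; 6:zazraux {PREP}; 7:zraazrot {ADV}; 8:beim {ADV}.
Word 1 cannot be DET — rule 2 would then fail for every completion. It is ADV.
Word 2 cannot be DET — rule 1 would then fail for every completion. It is ADV.
Word 5 cannot be DET — rule 1 would then fail for every completion. It is PREP.
The unique satisfying tagging is: ADV ADV ADV ADV PREP PREP ADV ADV.
Verifying each rule — rule 1 ok; rule 2 ok; rule 3 ok.

ADV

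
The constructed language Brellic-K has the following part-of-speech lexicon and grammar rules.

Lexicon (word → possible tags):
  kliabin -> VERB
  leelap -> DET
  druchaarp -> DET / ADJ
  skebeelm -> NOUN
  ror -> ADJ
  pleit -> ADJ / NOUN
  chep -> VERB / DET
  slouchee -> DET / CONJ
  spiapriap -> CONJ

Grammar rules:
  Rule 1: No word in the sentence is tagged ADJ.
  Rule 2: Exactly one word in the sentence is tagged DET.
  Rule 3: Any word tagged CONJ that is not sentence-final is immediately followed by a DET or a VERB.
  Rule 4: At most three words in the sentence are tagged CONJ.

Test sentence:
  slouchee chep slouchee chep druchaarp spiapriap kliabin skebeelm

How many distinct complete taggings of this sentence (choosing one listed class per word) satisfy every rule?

1

Candidates per position — 1:slouchee {DET,CONJ}; 2:chep {VERB,DET}; 3:slouchee {DET,CONJ}; 4:chep {VERB,DET}; 5:druchaarp {DET,ADJ}; 6:spiapriap {CONJ}; 7:kliabin {VERB}; 8:skebeelm {NOUN}.
There are 32 candidate sequences in total.
The sequences that satisfy every rule: CONJ VERB CONJ VERB DET CONJ VERB NOUN.
Count = 1.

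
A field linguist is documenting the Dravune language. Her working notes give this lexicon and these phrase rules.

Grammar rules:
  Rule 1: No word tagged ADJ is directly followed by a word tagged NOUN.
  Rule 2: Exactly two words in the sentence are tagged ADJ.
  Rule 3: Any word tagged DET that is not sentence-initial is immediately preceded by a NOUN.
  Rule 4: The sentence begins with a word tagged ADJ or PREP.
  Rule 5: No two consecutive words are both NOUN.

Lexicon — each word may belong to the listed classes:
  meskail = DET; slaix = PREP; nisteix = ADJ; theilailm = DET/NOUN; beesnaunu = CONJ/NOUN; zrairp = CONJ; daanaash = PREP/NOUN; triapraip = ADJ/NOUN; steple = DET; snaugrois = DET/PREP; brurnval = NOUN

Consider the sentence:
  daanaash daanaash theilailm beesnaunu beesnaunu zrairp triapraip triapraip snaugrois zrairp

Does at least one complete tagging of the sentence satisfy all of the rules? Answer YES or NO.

YES

Candidates per position — 1:daanaash {PREP,NOUN}; 2:daanaash {PREP,NOUN}; 3:theilailm {DET,NOUN}; 4:beesnaunu {CONJ,NOUN}; 5:beesnaunu {CONJ,NOUN}; 6:zrairp {CONJ}; 7:triapraip {ADJ,NOUN}; 8:triapraip {ADJ,NOUN}; 9:snaugrois {DET,PREP}; 10:zrairp {CONJ}.
One satisfying assignment: PREP PREP NOUN CONJ CONJ CONJ ADJ ADJ PREP CONJ.
Rule-by-rule: rule 1 holds; rule 2 holds; rule 3 holds; rule 4 holds; rule 5 holds.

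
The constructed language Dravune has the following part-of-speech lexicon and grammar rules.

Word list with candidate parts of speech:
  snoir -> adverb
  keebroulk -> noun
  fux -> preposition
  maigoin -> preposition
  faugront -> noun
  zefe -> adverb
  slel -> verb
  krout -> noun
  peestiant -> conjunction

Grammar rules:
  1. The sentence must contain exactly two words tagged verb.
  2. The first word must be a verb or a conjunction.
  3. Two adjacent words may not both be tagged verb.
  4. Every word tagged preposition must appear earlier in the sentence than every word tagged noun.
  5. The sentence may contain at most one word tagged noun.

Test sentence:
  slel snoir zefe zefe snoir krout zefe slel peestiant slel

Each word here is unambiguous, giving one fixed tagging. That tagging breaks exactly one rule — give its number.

Fixed tagging: verb adverb adverb adverb adverb noun adverb verb conjunction verb.
Applying the rules: R1 ✗, R2 ✓, R3 ✓, R4 ✓, R5 ✓.
Only rule 1 fails.

1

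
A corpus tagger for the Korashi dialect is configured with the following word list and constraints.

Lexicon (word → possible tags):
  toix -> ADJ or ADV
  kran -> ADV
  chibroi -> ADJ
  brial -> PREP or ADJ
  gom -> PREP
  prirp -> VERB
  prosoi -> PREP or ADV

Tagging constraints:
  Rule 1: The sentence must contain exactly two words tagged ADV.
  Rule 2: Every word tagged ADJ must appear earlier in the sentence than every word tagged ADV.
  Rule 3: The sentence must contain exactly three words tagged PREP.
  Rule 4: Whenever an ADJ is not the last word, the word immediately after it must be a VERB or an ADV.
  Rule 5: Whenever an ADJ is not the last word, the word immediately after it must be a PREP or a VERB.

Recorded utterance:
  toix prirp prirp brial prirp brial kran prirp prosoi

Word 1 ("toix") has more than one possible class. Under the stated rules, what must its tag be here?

ADV

Candidates per position — 1:toix {ADJ,ADV}; 2:prirp {VERB}; 3:prirp {VERB}; 4:brial {PREP,ADJ}; 5:prirp {VERB}; 6:brial {PREP,ADJ}; 7:kran {ADV}; 8:prirp {VERB}; 9:prosoi {PREP,ADV}.
Word 4 cannot be ADJ — rule 3 would then fail for every completion. It is PREP.
Word 6 cannot be ADJ — rule 3 would then fail for every completion. It is PREP.
Word 9 cannot be ADV — rule 3 would then fail for every completion. It is PREP.
Word 1 cannot be ADJ — rule 1 would then fail for every completion. It is ADV.
The only consistent sequence is: ADV VERB VERB PREP VERB PREP ADV VERB PREP.
Checking: rule 1 ok; rule 2 ok; rule 3 ok; rule 4 ok; rule 5 ok.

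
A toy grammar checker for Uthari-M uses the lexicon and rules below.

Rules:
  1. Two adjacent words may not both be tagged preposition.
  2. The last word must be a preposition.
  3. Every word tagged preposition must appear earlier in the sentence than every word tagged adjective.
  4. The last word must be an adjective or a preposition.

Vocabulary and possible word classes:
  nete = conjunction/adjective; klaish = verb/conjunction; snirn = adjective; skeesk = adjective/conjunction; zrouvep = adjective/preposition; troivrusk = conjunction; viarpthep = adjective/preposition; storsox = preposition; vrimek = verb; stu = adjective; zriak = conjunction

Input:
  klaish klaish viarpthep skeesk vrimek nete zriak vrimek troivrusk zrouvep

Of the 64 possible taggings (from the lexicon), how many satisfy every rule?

Candidates per position — 1:klaish {verb,conjunction}; 2:klaish {verb,conjunction}; 3:viarpthep {adjective,preposition}; 4:skeesk {adjective,conjunction}; 5:vrimek {verb}; 6:nete {conjunction,adjective}; 7:zriak {conjunction}; 8:vrimek {verb}; 9:troivrusk {conjunction}; 10:zrouvep {adjective,preposition}.
There are 64 candidate sequences in total.
The sequences that satisfy every rule: verb verb preposition conjunction verb conjunction conjunction verb conjunction preposition; verb conjunction preposition conjunction verb conjunction conjunction verb conjunction preposition; conjunction verb preposition conjunction verb conjunction conjunction verb conjunction preposition; conjunction conjunction preposition conjunction verb conjunction conjunction verb conjunction preposition.
Count = 4.

4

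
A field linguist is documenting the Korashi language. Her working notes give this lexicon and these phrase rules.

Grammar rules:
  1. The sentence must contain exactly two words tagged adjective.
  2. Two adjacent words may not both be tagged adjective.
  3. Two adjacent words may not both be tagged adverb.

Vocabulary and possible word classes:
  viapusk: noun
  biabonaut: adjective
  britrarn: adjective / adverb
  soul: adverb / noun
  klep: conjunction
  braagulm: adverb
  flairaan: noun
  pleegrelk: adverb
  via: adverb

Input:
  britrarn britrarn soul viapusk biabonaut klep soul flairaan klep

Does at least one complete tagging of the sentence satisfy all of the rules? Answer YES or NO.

Candidates per position — 1:britrarn {adjective,adverb}; 2:britrarn {adjective,adverb}; 3:soul {adverb,noun}; 4:viapusk {noun}; 5:biabonaut {adjective}; 6:klep {conjunction}; 7:soul {adverb,noun}; 8:flairaan {noun}; 9:klep {conjunction}.
One satisfying assignment: adverb adjective noun noun adjective conjunction adverb noun conjunction.
Verifying each rule — rule 1 satisfied; rule 2 satisfied; rule 3 satisfied.

YES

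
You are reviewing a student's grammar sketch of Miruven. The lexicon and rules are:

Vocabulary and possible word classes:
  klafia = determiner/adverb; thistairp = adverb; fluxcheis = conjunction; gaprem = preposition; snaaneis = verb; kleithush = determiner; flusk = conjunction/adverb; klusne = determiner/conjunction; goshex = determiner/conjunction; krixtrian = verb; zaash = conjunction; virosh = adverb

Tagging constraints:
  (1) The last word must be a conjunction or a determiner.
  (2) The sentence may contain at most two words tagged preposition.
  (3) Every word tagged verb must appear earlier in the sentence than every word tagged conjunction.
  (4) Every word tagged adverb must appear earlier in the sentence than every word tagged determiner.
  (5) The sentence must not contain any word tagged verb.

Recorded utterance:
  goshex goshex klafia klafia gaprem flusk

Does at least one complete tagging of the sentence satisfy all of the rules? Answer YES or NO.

YES

Candidates per position — 1:goshex {determiner,conjunction}; 2:goshex {determiner,conjunction}; 3:klafia {determiner,adverb}; 4:klafia {determiner,adverb}; 5:gaprem {preposition}; 6:flusk {conjunction,adverb}.
One satisfying assignment: determiner determiner determiner determiner preposition conjunction.
Check: rule 1 ✓; rule 2 ✓; rule 3 ✓; rule 4 ✓; rule 5 ✓.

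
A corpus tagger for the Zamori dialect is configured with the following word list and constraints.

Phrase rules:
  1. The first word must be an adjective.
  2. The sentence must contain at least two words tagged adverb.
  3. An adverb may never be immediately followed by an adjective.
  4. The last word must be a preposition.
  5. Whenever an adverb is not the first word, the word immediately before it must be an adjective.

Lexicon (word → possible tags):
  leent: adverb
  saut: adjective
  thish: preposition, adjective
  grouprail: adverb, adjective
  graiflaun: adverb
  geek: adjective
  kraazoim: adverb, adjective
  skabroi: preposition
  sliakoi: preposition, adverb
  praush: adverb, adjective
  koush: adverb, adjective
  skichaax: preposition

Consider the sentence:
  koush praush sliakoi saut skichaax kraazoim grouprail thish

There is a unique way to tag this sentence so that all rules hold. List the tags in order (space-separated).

adjective adverb preposition adjective preposition adjective adverb preposition

Candidates per position — 1:koush {adverb,adjective}; 2:praush {adverb,adjective}; 3:sliakoi {preposition,adverb}; 4:saut {adjective}; 5:skichaax {preposition}; 6:kraazoim {adverb,adjective}; 7:grouprail {adverb,adjective}; 8:thish {preposition,adjective}.
Word 1 cannot be adverb — rule 1 would then fail for every completion. It is adjective.
Word 3 cannot be adverb — rule 3 would then fail for every completion. It is preposition.
Word 6 cannot be adverb — rule 5 would then fail for every completion. It is adjective.
Word 7 cannot be adjective — rule 2 would then fail for every completion. It is adverb.
Word 8 cannot be adjective — rule 3 would then fail for every completion. It is preposition.
Word 2 cannot be adjective — rule 2 would then fail for every completion. It is adverb.
So the tagging must be: adjective adverb preposition adjective preposition adjective adverb preposition.
Verifying each rule — rule 1 satisfied; rule 2 satisfied; rule 3 satisfied; rule 4 satisfied; rule 5 satisfied.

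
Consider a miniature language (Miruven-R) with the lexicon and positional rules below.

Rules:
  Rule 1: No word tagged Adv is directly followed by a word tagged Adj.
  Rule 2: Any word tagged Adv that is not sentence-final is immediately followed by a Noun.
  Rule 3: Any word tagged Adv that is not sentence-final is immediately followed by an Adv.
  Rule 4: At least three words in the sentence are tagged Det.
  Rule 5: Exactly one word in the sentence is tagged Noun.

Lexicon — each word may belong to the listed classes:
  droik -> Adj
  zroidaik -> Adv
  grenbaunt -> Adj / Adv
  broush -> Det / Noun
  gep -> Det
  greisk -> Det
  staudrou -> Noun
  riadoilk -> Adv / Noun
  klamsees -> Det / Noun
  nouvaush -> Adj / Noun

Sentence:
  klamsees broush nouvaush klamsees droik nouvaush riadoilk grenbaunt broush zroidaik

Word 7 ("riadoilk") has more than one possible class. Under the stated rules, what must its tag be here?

Candidates per position — 1:klamsees {Det,Noun}; 2:broush {Det,Noun}; 3:nouvaush {Adj,Noun}; 4:klamsees {Det,Noun}; 5:droik {Adj}; 6:nouvaush {Adj,Noun}; 7:riadoilk {Adv,Noun}; 8:grenbaunt {Adj,Adv}; 9:broush {Det,Noun}; 10:zroidaik {Adv}.
If word 7 were Adv, no tagging could satisfy rule 2; so word 7 is Noun.
If word 8 were Adv, no tagging could satisfy rule 3; so word 8 is Adj.
If word 9 were Noun, no tagging could satisfy rule 5; so word 9 is Det.
If word 1 were Noun, no tagging could satisfy rule 5; so word 1 is Det.
If word 2 were Noun, no tagging could satisfy rule 5; so word 2 is Det.
If word 3 were Noun, no tagging could satisfy rule 5; so word 3 is Adj.
If word 4 were Noun, no tagging could satisfy rule 5; so word 4 is Det.
If word 6 were Noun, no tagging could satisfy rule 5; so word 6 is Adj.
The unique satisfying tagging is: Det Det Adj Det Adj Adj Noun Adj Det Adv.
Checking: rule 1 ok; rule 2 ok; rule 3 ok; rule 4 ok; rule 5 ok.

Noun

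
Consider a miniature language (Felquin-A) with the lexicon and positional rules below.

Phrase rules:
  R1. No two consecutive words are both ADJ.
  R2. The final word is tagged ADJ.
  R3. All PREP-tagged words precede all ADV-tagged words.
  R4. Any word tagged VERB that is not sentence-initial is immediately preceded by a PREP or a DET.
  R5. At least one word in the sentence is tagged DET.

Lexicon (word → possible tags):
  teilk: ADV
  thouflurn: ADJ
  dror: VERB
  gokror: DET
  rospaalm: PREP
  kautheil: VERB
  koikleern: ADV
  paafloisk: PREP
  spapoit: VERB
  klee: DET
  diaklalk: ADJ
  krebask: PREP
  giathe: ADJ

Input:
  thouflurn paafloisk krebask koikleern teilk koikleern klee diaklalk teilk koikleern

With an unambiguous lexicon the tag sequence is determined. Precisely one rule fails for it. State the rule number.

2

Fixed tagging: ADJ PREP PREP ADV ADV ADV DET ADJ ADV ADV.
Checking each rule: R1 ✓, R2 ✗, R3 ✓, R4 ✓, R5 ✓.
Only rule 2 fails.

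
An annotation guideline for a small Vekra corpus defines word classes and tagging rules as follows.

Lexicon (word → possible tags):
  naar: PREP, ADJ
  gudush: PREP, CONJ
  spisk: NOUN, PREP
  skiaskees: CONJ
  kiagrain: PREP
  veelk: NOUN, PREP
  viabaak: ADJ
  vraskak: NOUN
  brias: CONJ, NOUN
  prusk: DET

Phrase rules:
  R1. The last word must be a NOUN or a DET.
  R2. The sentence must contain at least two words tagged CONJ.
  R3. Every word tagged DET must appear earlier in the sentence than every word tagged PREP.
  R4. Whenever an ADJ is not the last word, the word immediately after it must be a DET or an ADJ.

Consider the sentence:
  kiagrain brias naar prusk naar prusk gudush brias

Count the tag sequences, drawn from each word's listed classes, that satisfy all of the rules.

0

Candidates per position — 1:kiagrain {PREP}; 2:brias {CONJ,NOUN}; 3:naar {PREP,ADJ}; 4:prusk {DET}; 5:naar {PREP,ADJ}; 6:prusk {DET}; 7:gudush {PREP,CONJ}; 8:brias {CONJ,NOUN}.
There are 32 candidate sequences in total.
Rule 3 cannot be satisfied by any choice of tags from the lexicon.
So there is no consistent tagging.
Count = 0.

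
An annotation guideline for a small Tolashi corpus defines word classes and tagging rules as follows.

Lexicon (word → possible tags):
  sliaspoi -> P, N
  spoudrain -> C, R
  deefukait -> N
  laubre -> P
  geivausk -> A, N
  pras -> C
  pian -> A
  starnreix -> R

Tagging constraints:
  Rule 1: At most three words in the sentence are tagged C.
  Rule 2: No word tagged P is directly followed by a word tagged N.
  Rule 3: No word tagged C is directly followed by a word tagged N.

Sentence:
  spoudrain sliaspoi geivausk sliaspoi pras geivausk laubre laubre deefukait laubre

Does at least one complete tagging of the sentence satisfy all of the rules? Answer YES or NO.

NO

Candidates per position — 1:spoudrain {C,R}; 2:sliaspoi {P,N}; 3:geivausk {A,N}; 4:sliaspoi {P,N}; 5:pras {C}; 6:geivausk {A,N}; 7:laubre {P}; 8:laubre {P}; 9:deefukait {N}; 10:laubre {P}.
Rule 2 cannot be satisfied by any choice of tags from the lexicon.
So there is no consistent tagging.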